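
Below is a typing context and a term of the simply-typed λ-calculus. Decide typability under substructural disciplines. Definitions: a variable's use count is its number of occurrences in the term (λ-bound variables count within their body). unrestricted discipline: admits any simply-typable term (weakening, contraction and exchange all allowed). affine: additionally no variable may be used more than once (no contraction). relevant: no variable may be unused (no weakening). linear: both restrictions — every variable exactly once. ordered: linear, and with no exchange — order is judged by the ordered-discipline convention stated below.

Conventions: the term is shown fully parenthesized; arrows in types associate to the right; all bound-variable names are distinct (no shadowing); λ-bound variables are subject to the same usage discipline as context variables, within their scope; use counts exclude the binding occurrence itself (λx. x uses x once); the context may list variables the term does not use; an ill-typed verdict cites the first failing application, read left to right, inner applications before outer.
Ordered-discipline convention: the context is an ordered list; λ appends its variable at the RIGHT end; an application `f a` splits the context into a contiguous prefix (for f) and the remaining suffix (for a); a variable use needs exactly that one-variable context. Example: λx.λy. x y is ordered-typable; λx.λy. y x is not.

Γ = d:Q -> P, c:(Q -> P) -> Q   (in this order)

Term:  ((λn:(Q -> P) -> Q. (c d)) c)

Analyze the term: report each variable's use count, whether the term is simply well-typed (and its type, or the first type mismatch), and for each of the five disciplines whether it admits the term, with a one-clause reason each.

usage: d: 1, c: 2, n [bound]: 0
order of uses: c, d, c
typing: well-typed — term : Q
ordered: ✗, repeated use of c ×2; n never used (weakening)
linear: ✗, repeated use of c ×2; n never used (weakening)
affine: ✗, repeated use of c ×2
relevant: ✗, n never used (weakening)
unrestricted: ✓, well-typed at Q; no restrictions here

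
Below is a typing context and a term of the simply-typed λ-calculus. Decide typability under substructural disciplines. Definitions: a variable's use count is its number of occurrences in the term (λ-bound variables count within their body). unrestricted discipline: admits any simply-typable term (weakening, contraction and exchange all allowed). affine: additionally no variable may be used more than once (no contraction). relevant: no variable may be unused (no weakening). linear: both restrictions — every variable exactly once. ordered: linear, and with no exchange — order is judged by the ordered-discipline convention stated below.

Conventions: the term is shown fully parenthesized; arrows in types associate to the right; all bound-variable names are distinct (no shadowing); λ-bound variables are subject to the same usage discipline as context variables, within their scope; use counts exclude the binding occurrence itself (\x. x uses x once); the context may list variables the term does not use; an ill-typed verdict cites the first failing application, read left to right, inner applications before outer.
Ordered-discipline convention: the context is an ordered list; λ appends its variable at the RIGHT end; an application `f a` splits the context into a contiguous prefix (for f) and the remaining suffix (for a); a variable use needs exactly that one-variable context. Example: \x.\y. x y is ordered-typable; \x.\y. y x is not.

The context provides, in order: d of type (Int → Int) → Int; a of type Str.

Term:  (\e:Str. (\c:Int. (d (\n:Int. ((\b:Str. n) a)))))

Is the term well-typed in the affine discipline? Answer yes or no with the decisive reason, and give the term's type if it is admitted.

yes — no duplicate uses among d, a, e, c, n, b; term : Str → Int → Int
variable uses: d ×1; a ×1; e [bound] ×0; c [bound] ×0; n [bound] ×1; b [bound] ×0
order of uses: d, n, a
typing: well-typed at Str → Int → Int
per-discipline verdicts: ordered ✗ · linear ✗ · affine ✓ · relevant ✗ · unrestricted ✓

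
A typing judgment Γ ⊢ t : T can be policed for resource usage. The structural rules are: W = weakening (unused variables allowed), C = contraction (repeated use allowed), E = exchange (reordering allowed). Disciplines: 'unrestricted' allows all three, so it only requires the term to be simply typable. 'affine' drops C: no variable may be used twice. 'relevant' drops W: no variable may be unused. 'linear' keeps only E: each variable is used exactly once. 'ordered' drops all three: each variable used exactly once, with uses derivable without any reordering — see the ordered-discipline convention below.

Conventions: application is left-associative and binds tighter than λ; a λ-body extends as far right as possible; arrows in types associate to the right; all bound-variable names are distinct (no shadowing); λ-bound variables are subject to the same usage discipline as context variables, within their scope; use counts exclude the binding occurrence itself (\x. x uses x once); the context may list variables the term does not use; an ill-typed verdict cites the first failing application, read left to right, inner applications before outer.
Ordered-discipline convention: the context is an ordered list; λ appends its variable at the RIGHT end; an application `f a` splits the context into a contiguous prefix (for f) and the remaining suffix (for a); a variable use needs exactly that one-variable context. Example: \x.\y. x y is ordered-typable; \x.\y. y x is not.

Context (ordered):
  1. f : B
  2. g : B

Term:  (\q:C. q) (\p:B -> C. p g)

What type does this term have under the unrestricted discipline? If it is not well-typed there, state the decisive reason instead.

not well-typed under unrestricted — the type mismatch rejects it
use counts: f: 0×; g: 1×; q (λ-bound): 1×; p (λ-bound): 1×
use order (left to right): q, p, g
typing: ill-typed: an argument (B -> C) -> C mismatches the expected C
across the five disciplines: ordered ✗; linear ✗; affine ✗; relevant ✗; unrestricted ✗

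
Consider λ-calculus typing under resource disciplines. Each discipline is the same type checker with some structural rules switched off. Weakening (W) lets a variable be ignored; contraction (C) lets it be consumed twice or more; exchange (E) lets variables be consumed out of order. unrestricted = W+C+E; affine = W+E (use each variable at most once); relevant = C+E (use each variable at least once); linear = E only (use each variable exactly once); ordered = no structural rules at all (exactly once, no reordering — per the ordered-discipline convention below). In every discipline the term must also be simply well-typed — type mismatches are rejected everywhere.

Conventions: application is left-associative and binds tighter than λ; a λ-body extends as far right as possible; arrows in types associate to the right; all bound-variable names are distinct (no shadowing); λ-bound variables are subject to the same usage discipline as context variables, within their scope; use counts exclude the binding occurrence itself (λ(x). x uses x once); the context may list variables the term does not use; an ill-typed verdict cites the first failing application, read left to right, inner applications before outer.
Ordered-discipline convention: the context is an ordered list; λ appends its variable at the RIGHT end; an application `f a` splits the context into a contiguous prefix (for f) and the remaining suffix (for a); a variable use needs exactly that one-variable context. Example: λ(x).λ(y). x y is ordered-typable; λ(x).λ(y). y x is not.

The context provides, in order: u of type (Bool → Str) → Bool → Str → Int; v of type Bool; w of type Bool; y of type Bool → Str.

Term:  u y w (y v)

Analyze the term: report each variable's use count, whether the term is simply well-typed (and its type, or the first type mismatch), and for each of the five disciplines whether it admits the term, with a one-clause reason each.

usage: u: 1×, v: 1×, w: 1×, y: 2×
order of uses: u, y, w, y, v
typing: the term checks, with type Int
ordered ✗ (needs contraction — y ×2)
linear ✗ (needs contraction — y ×2)
affine ✗ (needs contraction — y ×2)
relevant ✓ (at least one use each (u, v, w, y))
unrestricted ✓ (simply typable at Int; W, C, E all held)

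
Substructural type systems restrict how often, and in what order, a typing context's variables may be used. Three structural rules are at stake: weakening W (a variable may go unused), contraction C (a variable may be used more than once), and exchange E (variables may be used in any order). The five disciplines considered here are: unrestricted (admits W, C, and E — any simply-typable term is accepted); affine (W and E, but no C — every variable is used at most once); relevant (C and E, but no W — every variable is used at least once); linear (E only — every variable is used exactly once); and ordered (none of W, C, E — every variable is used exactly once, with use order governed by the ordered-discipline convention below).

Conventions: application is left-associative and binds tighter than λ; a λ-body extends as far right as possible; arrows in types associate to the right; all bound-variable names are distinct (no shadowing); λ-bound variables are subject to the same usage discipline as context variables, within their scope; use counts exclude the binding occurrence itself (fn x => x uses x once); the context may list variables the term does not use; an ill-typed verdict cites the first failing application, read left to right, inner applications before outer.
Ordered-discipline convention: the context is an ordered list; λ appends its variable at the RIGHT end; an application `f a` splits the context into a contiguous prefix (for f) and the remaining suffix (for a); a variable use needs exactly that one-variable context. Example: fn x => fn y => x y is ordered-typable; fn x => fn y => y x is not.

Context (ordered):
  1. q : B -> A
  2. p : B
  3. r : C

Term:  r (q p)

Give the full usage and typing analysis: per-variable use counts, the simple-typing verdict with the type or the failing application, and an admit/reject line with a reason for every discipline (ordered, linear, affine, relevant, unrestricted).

variable uses: q=1, p=1, r=1
uses in reading order: r, q, p
typing: ill-typed: non-function type C applied to an argument
ordered: ✗ — a type mismatch blocks all five
linear: ✗ — the type mismatch rejects it
affine: ✗ — not simply typable
relevant: ✗ — fails simple typing
unrestricted: ✗ — a type mismatch blocks all five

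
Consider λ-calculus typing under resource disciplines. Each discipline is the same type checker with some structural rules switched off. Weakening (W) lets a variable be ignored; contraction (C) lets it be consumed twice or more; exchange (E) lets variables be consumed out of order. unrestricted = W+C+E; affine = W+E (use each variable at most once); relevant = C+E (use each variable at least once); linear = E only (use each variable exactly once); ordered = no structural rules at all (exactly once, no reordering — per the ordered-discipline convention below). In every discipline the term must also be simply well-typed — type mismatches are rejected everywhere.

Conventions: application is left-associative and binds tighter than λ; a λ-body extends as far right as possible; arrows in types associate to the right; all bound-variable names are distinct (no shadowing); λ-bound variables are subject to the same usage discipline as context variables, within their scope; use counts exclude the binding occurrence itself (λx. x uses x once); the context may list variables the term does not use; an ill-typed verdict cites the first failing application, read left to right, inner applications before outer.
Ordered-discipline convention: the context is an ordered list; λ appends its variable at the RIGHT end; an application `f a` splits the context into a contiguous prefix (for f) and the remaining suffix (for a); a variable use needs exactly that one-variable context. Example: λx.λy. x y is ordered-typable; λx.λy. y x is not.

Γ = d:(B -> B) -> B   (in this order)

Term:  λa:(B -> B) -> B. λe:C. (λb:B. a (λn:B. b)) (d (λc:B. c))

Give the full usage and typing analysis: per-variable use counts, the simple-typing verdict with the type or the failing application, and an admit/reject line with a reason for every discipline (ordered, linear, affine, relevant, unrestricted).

counts: d ×1, a [bound] ×1, e [bound] ×0, b [bound] ×1, n [bound] ×0, c [bound] ×1
left-to-right use order: a, b, d, c
typing: the term checks, with type ((B -> B) -> B) -> C -> B
ordered: ✗ — e, n left unused
linear: ✗ — e, n left unused
affine: ✓ — at most one use each (d, a, e, b, n, c)
relevant: ✗ — e, n left unused
unrestricted: ✓ — simply typable at ((B -> B) -> B) -> C -> B; W, C, E all held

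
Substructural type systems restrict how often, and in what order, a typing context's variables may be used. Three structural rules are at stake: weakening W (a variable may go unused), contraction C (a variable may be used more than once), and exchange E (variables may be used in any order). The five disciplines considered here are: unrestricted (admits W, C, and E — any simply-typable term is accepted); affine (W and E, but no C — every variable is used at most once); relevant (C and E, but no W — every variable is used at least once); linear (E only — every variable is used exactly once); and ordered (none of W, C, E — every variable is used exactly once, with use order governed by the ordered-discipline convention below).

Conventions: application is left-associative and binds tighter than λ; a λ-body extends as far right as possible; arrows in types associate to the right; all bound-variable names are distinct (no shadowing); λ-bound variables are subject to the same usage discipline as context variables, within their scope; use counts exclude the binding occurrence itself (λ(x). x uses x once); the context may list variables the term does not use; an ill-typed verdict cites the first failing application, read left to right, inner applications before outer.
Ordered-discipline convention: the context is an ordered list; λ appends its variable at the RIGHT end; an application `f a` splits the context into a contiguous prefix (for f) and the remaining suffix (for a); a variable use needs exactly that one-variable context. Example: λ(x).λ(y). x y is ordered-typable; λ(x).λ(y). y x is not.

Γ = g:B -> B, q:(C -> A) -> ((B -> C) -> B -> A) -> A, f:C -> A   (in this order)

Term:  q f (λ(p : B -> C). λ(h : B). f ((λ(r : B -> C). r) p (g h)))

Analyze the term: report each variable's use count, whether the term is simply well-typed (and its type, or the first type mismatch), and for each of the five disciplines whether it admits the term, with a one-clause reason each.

use counts: g ×1; q ×1; f ×2; p (λ-bound) ×1; h (λ-bound) ×1; r (λ-bound) ×1
order of uses: q, f, f, r, p, g, h
typing: the term checks, with type A
ordered: ✗, f ×2 used more than once (contraction)
linear: ✗, f ×2 used more than once (contraction)
affine: ✗, f ×2 used more than once (contraction)
relevant: ✓, none of g, q, f, p, h, r goes unused
unrestricted: ✓, well-typed at A; no restrictions here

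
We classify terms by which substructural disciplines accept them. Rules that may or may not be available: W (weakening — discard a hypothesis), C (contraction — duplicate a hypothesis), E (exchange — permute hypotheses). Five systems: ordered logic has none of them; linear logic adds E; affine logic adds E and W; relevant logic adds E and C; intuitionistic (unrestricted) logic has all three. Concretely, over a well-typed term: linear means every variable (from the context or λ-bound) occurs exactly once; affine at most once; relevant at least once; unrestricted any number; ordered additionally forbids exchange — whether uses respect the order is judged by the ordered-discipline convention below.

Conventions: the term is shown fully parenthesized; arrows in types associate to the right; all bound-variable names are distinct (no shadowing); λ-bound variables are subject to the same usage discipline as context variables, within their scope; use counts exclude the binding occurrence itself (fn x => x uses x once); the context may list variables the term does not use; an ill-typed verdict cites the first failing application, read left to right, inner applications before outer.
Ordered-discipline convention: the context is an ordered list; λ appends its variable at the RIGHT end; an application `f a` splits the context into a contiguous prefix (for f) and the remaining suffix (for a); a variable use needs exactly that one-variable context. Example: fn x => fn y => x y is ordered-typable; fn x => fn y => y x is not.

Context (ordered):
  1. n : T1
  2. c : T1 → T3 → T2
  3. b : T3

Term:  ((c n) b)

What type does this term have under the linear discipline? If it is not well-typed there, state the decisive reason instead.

term : T2
variable uses: n ×1; c ×1; b ×1
use order (left to right): c, n, b
typing: ✓ — T2
across the five disciplines: ordered ✗; linear ✓; affine ✓; relevant ✓; unrestricted ✓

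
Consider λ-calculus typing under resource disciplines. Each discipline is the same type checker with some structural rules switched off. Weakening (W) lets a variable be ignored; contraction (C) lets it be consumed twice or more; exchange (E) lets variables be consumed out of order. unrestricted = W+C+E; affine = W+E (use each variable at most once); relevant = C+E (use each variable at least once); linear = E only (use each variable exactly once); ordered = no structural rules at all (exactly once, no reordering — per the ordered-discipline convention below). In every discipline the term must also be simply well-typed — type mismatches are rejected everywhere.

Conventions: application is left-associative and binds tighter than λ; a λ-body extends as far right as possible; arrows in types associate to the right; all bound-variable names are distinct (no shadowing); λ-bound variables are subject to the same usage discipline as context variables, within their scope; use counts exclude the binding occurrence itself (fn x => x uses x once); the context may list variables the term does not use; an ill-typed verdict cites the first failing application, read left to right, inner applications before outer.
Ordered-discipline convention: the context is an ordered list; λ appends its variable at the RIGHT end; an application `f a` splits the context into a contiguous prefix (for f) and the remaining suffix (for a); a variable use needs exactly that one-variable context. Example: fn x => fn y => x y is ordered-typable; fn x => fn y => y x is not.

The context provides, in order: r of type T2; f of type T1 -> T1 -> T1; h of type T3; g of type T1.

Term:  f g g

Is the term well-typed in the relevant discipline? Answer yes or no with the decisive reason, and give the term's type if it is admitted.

no — needs weakening: r, h unused
counts: r: 0×; f: 1×; h: 0×; g: 2×
order of uses: f, g, g
typing: ✓ — T1
across the five disciplines: ordered ✗; linear ✗; affine ✗; relevant ✗; unrestricted ✓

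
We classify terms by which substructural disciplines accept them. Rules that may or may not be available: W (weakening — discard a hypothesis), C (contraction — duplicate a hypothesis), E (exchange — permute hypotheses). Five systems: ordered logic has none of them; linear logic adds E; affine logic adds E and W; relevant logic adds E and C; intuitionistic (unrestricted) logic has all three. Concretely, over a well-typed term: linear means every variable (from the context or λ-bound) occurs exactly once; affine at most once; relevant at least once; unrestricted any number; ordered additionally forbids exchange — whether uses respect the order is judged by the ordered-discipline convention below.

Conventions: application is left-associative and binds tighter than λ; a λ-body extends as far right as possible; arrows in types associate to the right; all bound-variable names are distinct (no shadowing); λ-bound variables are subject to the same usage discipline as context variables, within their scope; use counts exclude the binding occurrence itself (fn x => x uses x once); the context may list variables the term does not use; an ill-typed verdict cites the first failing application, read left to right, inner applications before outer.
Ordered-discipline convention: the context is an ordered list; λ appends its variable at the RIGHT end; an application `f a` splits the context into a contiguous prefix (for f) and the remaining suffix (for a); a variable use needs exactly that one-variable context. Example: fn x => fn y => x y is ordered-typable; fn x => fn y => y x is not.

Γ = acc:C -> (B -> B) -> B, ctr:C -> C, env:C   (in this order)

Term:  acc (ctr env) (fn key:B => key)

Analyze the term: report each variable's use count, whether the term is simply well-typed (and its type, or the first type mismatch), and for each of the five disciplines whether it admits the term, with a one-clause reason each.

variable uses: acc=1, ctr=1, env=1, key [bound]=1
order of uses: acc, ctr, env, key
typing: ✓ — B
ordered: ✓, one use each (acc, ctr, env, key); ordered split holds
linear: ✓, single use per variable (acc, ctr, env, key)
affine: ✓, acc, ctr, env, key: no repeats, contraction unneeded
relevant: ✓, every one of acc, ctr, env, key appears
unrestricted: ✓, type-checks (B) and nothing is barred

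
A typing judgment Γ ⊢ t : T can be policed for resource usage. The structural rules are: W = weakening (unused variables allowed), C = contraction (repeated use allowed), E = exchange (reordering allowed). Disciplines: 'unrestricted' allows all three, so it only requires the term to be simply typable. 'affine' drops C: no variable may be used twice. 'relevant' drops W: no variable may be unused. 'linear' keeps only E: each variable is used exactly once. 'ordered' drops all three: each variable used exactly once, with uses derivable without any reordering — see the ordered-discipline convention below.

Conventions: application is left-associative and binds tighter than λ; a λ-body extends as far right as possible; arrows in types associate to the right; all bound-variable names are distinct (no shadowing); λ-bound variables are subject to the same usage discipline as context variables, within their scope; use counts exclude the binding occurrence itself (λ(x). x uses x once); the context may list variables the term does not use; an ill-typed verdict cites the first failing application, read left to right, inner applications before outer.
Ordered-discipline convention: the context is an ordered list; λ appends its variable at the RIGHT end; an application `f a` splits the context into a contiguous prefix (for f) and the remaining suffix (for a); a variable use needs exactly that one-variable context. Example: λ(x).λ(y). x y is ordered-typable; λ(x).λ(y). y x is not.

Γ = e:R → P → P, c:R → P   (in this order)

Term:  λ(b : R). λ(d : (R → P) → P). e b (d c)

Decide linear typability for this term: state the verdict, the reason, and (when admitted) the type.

yes — each of e, c, b, d used exactly once; term : R → ((R → P) → P) → P
usage: e=1, c=1, b [bound]=1, d [bound]=1
use order (left to right): e, b, d, c
typing: well-typed — term : R → ((R → P) → P) → P
per-discipline verdicts: ordered ✗, linear ✓, affine ✓, relevant ✓, unrestricted ✓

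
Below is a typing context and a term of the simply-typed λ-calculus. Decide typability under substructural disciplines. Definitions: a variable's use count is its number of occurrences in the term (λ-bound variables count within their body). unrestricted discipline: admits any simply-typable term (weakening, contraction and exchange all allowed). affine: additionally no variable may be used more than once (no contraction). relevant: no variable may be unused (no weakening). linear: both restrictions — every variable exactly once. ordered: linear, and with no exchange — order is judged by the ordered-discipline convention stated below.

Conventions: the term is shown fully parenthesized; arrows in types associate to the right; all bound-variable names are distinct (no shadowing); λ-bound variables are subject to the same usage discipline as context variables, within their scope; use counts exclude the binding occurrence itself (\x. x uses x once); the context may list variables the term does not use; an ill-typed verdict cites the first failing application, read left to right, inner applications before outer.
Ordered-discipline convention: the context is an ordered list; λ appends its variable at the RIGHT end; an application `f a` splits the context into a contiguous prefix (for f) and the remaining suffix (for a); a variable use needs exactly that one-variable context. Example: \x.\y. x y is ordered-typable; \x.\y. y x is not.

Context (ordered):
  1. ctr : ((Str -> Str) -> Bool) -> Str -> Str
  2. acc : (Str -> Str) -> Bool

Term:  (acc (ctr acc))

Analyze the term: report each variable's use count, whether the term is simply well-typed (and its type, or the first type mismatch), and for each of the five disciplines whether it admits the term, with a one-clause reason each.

counts: ctr: 1, acc: 2
uses in reading order: acc, ctr, acc
typing: the term checks, with type Bool
ordered ✗ (repeated use of acc ×2)
linear ✗ (repeated use of acc ×2)
affine ✗ (repeated use of acc ×2)
relevant ✓ (none of ctr, acc goes unused)
unrestricted ✓ (type-checks (Bool) and nothing is barred)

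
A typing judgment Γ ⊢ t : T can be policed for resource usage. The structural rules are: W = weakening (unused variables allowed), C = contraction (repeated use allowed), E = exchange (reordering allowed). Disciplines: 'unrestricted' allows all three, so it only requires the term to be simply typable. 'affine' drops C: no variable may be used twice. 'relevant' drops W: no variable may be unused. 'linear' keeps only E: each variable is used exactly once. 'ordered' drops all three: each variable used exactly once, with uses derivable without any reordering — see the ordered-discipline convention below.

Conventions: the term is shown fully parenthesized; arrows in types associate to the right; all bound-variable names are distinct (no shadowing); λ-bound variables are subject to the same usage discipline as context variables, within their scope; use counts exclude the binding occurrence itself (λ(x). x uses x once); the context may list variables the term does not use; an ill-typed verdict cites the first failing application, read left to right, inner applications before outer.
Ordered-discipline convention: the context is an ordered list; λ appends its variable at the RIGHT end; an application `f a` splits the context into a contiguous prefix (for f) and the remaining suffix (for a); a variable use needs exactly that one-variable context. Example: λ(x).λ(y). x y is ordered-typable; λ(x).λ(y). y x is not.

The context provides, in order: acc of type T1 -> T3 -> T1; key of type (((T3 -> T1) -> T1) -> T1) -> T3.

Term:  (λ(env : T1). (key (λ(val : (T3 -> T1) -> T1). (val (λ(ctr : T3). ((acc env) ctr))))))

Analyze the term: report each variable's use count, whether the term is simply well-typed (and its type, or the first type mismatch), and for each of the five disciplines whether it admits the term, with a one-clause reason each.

counts: acc ×1, key ×1, env [bound] ×1, val [bound] ×1, ctr [bound] ×1
order of uses: key, val, acc, env, ctr
typing: the term checks, with type T1 -> T3
ordered: ✗ — needs exchange: uses follow key, val, acc, env, ctr
linear: ✓ — acc, key, env, val, ctr: one use apiece
affine: ✓ — no duplicate uses among acc, key, env, val, ctr
relevant: ✓ — acc, key, env, val, ctr: all used, weakening unneeded
unrestricted: ✓ — well-typed at T1 -> T3; no restrictions here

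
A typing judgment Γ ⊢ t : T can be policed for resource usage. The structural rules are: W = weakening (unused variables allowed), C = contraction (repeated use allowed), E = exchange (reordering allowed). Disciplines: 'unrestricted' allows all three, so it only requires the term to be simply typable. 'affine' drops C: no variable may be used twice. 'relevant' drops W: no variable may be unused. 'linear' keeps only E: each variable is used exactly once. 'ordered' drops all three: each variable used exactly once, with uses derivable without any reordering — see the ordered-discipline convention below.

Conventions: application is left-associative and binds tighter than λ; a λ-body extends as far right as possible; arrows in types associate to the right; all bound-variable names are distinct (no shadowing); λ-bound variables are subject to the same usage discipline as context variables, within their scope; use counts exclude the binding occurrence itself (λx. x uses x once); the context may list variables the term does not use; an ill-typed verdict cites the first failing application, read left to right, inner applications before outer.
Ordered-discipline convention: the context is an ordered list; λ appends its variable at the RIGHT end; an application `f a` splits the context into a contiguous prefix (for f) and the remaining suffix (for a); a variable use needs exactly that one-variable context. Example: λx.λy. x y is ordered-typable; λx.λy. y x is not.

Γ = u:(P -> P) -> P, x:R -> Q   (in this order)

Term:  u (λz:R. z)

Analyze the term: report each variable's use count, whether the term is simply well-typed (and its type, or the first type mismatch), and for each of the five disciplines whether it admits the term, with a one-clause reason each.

variable uses: u=1; x=0; z (λ-bound)=1
order of uses: u, z
typing: ill-typed: an application expects P -> P but receives R -> R
ordered: ✗ — not simply typable
linear: ✗ — fails simple typing
affine: ✗ — a type mismatch blocks all five
relevant: ✗ — the type mismatch rejects it
unrestricted: ✗ — not simply typable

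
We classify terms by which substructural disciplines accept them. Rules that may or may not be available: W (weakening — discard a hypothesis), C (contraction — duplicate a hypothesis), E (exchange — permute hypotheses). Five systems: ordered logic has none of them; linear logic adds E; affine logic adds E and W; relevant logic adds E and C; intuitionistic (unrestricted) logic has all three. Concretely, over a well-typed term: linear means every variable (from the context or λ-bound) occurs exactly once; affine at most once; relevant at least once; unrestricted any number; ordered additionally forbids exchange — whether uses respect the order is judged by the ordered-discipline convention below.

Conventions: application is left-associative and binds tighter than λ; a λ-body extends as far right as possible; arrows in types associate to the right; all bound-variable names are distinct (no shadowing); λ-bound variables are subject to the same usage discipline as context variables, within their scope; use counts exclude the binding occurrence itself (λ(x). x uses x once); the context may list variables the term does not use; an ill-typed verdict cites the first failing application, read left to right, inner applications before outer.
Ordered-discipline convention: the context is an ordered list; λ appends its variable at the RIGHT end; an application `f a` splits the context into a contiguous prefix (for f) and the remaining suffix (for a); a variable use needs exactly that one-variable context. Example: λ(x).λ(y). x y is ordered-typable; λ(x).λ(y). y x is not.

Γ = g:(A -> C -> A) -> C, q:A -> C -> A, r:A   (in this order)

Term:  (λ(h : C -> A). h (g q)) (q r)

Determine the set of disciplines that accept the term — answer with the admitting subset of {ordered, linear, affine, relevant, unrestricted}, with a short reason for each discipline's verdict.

admitting disciplines: relevant, unrestricted
use counts: g ×1, q ×2, r ×1, h (λ-bound) ×1
uses in reading order: h, g, q, q, r
typing: well-typed at A
ordered ✗ (needs contraction — q ×2)
linear ✗ (needs contraction — q ×2)
affine ✗ (needs contraction — q ×2)
relevant ✓ (g, q, r, h: all used, weakening unneeded)
unrestricted ✓ (simply typable at A; W, C, E all held)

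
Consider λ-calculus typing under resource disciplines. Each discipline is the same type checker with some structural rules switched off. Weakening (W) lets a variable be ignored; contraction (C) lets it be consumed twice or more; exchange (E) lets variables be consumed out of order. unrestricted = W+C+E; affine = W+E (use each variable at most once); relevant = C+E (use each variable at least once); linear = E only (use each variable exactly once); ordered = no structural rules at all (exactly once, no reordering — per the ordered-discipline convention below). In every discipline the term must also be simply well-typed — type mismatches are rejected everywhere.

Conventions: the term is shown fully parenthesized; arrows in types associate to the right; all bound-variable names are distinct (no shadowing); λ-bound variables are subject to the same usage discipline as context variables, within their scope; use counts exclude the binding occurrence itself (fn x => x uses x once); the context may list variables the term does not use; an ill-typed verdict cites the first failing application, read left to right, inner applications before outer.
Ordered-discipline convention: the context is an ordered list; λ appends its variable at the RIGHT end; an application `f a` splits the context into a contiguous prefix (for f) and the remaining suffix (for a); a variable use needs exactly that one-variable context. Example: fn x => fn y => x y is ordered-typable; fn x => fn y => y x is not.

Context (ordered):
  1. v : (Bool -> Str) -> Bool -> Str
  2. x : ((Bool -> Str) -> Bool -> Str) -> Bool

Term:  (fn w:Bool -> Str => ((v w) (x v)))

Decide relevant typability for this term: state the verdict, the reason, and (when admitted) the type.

yes — every one of v, x, w appears; term : (Bool -> Str) -> Str
variable uses: v: 2, x: 1, w (bound): 1
use order (left to right): v, w, x, v
typing: well-typed at (Bool -> Str) -> Str
per-discipline verdicts: ordered ✗ | linear ✗ | affine ✗ | relevant ✓ | unrestricted ✓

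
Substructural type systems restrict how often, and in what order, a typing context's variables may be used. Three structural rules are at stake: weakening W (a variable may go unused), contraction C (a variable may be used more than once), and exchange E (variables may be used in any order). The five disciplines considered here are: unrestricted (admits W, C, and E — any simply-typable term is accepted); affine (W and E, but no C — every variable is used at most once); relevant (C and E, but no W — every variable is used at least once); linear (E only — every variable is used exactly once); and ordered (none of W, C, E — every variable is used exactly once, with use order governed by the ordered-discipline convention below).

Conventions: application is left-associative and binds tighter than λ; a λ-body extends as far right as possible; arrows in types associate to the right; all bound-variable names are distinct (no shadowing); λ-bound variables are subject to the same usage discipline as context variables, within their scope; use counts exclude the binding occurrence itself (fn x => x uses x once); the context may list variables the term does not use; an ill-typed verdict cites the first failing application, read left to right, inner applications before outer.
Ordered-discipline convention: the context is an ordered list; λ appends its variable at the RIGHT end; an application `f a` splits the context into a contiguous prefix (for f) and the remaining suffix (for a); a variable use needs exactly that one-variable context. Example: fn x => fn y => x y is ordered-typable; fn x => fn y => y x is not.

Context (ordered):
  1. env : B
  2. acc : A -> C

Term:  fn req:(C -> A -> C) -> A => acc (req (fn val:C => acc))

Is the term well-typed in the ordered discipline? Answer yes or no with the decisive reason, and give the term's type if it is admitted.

no — acc ×2 used more than once (contraction); unused: env, val — weakening required
usage: env ×0; acc ×2; req (λ-bound) ×1; val (λ-bound) ×0
order of uses: acc, req, acc
typing: the term checks, with type ((C -> A -> C) -> A) -> C
per-discipline verdicts: ordered ✗, linear ✗, affine ✗, relevant ✗, unrestricted ✓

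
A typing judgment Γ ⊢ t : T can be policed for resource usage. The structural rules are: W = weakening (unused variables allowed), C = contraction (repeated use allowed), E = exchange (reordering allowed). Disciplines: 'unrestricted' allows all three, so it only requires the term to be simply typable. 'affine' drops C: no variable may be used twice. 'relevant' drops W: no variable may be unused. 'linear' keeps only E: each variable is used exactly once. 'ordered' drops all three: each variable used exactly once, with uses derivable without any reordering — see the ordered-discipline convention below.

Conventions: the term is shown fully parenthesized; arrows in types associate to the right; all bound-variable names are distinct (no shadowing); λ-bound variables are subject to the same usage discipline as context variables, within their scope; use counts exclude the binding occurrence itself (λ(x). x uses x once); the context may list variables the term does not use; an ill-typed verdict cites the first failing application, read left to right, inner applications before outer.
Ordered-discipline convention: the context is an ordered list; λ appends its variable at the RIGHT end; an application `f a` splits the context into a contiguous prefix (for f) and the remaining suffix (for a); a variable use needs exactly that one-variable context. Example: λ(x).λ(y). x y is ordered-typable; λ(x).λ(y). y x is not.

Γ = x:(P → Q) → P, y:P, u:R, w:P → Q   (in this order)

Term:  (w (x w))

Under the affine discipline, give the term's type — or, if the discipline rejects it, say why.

not well-typed under affine — uses contraction: w ×2
variable uses: x=1; y=0; u=0; w=2
uses in reading order: w, x, w
typing: well-typed at Q
across the five disciplines: ordered ✗; linear ✗; affine ✗; relevant ✗; unrestricted ✓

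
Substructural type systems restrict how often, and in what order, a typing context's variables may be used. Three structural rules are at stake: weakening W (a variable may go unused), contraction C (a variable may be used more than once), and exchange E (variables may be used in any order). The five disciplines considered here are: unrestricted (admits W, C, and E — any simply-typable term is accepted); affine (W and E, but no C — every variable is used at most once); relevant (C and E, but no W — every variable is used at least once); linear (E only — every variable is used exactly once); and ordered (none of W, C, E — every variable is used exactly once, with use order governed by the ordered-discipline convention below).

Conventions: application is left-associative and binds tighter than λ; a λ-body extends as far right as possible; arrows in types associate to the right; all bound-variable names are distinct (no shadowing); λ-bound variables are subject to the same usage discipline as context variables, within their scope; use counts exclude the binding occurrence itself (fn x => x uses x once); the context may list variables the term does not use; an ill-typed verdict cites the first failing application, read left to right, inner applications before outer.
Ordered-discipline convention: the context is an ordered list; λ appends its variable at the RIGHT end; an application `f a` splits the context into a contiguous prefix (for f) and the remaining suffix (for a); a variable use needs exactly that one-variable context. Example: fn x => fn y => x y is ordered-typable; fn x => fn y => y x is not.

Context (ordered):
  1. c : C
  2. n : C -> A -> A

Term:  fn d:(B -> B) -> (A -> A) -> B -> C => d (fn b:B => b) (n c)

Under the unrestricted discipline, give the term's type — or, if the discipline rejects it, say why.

term : ((B -> B) -> (A -> A) -> B -> C) -> B -> C
variable uses: c: 1; n: 1; d (λ-bound): 1; b (λ-bound): 1
order of uses: d, b, n, c
typing: well-typed — term : ((B -> B) -> (A -> A) -> B -> C) -> B -> C
summary: ordered ✗ · linear ✓ · affine ✓ · relevant ✓ · unrestricted ✓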